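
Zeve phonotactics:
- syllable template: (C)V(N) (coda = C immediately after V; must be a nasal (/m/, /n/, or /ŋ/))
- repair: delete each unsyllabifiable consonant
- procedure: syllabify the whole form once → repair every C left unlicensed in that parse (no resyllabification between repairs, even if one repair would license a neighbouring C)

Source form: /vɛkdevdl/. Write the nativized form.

vɛde

The consonants /k/, /v/, /d/, /l/ cannot be parsed into a legal (C)V(N) syllable (only a nasal (/m/, /n/, or /ŋ/) is licensed in coda position; onsets are limited to one consonant).
Deleting the stranded consonants removes /k/, /v/, /d/, /l/.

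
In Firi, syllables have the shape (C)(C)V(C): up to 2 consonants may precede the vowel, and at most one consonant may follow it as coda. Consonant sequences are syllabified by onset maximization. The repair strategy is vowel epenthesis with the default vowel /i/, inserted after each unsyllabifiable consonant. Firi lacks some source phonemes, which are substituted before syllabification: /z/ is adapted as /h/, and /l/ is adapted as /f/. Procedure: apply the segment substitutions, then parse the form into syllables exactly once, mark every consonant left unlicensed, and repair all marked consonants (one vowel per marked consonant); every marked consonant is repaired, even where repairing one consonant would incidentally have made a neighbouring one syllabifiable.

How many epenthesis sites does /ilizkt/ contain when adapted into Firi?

After substitution the input is /ifihkt/.
The unsyllabifiable consonants are /k/, /t/; each receives one epenthetic vowel.

2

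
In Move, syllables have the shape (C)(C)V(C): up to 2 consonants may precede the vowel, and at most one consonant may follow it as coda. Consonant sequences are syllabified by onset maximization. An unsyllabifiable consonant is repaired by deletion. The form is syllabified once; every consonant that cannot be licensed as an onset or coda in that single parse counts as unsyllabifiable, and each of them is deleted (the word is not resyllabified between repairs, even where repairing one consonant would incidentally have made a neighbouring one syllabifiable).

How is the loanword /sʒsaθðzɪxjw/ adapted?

ʒsaθðzɪx

Under (C)(C)V(C), the unsyllabifiable consonants are /s/, /j/, /w/ (at most one coda consonant is licensed; onsets may contain at most 2 consonants).
Deletion applies to /s/, /j/, /w/.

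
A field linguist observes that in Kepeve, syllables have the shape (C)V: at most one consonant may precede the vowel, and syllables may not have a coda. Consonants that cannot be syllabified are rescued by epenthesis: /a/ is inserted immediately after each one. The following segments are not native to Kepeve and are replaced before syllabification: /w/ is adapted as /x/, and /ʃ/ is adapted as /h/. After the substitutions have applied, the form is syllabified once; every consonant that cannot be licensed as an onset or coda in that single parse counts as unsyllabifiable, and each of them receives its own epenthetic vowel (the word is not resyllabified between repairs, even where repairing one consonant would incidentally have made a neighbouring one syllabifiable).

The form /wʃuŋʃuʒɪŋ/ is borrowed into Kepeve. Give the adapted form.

xahuŋahuʒɪŋa

Substitution: /w/ → /x/, /ʃ/ → /h/, giving /xhuŋhuʒɪŋ/.
Syllabifying with onset maximization leaves /x/, /ŋ/, /ŋ/ stranded (no codas are permitted; onsets are limited to one consonant).
Each unlicensed consonant becomes the onset of a new syllable: /x/ → /xa/, /ŋ/ → /ŋa/, /ŋ/ → /ŋa/.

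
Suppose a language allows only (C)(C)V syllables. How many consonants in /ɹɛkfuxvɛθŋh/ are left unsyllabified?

Under (C)(C)V, the unsyllabifiable consonants are /θ/, /ŋ/, /h/ (no codas are permitted; onsets may contain at most 2 consonants).

3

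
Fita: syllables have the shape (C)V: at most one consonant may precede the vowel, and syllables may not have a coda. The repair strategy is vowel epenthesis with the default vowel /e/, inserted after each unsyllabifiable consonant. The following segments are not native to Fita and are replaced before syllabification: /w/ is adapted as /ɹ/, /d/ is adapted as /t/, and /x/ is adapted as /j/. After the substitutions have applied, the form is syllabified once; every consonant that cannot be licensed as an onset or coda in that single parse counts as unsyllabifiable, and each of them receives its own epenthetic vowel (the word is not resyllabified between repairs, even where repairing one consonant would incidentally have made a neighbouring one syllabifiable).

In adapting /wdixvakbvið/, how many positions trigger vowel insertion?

After substitution the input is /ɹtijvakbvið/.
The unsyllabifiable consonants are /ɹ/, /j/, /k/, /b/, /ð/; each receives one epenthetic vowel.

5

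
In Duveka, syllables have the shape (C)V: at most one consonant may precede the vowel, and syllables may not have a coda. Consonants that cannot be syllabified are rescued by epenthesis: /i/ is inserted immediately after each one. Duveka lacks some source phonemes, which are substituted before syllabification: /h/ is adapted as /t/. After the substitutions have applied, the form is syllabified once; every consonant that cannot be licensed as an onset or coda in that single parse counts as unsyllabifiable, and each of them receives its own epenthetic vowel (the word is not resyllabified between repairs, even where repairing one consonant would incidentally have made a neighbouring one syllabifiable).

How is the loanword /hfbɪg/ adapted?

Substitution: /h/ → /t/, giving /tfbɪg/.
The consonants /t/, /f/, /g/ cannot be parsed into a legal (C)V syllable (no codas are permitted; onsets are limited to one consonant).
Epenthesis after each stranded consonant: /t/ → /ti/, /f/ → /fi/, /g/ → /gi/.

tifibɪgi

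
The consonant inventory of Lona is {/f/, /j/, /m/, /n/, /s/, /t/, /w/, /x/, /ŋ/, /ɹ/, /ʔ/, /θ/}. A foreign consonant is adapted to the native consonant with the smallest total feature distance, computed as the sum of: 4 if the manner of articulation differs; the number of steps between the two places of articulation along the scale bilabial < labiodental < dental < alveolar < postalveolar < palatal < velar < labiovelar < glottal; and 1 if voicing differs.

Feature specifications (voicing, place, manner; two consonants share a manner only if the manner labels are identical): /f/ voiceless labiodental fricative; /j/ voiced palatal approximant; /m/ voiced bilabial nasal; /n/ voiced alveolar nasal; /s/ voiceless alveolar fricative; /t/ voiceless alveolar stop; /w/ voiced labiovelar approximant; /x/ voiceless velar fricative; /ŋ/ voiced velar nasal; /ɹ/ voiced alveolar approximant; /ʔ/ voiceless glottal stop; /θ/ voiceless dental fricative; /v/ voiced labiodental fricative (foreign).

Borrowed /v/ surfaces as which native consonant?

/f/ is closest: same manner (fricative), place distance 0 (labiodental→labiodental), voicing differs (+1); total 1. Next closest is /θ/ at distance 2.

f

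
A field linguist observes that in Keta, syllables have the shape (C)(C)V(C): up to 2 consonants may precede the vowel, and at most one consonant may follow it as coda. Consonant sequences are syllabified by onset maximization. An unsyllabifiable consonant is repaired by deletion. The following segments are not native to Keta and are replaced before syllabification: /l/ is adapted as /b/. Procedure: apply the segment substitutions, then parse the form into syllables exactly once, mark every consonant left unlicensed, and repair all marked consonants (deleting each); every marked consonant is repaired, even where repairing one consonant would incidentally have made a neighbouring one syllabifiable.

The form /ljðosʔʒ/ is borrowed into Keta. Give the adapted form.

jðos

Substitution: /l/ → /b/, giving /bjðosʔʒ/.
Under (C)(C)V(C), the unsyllabifiable consonants are /b/, /ʔ/, /ʒ/ (at most one coda consonant is licensed; onsets may contain at most 2 consonants).
Deleting the stranded consonants removes /b/, /ʔ/, /ʒ/.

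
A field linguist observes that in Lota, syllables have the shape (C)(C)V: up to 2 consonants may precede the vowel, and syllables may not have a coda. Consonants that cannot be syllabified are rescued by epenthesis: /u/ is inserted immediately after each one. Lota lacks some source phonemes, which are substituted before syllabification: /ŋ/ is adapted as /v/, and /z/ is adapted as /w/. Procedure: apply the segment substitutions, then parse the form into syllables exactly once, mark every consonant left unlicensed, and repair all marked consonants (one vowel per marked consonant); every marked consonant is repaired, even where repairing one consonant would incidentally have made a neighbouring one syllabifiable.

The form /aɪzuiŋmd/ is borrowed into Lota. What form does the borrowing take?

aɪwuivumudu

Substitution: /z/ → /w/, /ŋ/ → /v/, giving /aɪwuivmd/.
Syllabifying with onset maximization leaves /v/, /m/, /d/ stranded (no codas are permitted; onsets may contain at most 2 consonants).
Inserting the epenthetic vowel yields /v/ → /vu/, /m/ → /mu/, /d/ → /du/.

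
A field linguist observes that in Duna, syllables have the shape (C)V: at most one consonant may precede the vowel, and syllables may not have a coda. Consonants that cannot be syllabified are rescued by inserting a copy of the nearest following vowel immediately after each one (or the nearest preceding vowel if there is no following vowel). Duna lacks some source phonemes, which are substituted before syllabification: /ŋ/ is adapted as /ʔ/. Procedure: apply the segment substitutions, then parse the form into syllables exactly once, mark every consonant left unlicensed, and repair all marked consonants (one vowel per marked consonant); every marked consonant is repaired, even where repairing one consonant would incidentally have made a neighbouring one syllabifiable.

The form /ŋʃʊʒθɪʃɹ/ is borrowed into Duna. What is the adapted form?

Substitution: /ŋ/ → /ʔ/, giving /ʔʃʊʒθɪʃɹ/.
The consonants /ʔ/, /ʒ/, /ʃ/, /ɹ/ cannot be parsed into a legal (C)V syllable (no codas are permitted; onsets are limited to one consonant).
Inserting the epenthetic vowel yields /ʔ/ → /ʔʊ/, /ʒ/ → /ʒɪ/, /ʃ/ → /ʃɪ/, /ɹ/ → /ɹɪ/.

ʔʊʃʊʒɪθɪʃɪɹɪ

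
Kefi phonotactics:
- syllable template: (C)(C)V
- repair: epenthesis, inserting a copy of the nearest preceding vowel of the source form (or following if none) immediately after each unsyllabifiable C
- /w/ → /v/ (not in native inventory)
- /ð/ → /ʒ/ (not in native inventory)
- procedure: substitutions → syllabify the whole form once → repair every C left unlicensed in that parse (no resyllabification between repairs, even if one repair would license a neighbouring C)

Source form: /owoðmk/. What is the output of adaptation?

Substitution: /w/ → /v/, /ð/ → /ʒ/, giving /ovoʒmk/.
Syllabifying with onset maximization leaves /ʒ/, /m/, /k/ stranded (no codas are permitted; onsets may contain at most 2 consonants).
Epenthesis after each stranded consonant: /ʒ/ → /ʒo/, /m/ → /mo/, /k/ → /ko/.

ovoʒomoko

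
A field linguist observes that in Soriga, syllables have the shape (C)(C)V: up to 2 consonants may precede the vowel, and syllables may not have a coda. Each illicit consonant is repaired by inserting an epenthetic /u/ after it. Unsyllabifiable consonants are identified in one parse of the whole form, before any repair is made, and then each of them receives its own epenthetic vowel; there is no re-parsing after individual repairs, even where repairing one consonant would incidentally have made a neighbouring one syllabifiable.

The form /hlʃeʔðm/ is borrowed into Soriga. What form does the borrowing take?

hulʃeʔuðumu

The consonants /h/, /ʔ/, /ð/, /m/ cannot be parsed into a legal (C)(C)V syllable (no codas are permitted; onsets may contain at most 2 consonants).
Each unlicensed consonant becomes the onset of a new syllable: /h/ → /hu/, /ʔ/ → /ʔu/, /ð/ → /ðu/, /m/ → /mu/.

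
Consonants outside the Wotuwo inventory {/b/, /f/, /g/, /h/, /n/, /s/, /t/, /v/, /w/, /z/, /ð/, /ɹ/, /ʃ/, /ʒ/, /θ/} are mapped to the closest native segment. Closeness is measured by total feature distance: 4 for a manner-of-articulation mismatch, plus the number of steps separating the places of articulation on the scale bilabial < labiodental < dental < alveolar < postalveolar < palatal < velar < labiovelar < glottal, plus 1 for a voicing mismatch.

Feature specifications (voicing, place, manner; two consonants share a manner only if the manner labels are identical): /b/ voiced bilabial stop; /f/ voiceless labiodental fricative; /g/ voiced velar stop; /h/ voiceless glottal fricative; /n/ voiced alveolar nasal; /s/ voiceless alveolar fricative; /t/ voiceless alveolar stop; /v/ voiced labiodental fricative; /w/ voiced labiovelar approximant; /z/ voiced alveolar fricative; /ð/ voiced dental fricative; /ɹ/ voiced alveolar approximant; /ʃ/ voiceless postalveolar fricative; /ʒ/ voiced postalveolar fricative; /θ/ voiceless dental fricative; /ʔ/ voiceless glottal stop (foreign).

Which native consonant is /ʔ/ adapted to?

g

/g/ is closest: same manner (stop), place distance 2 (glottal→velar), voicing differs (+1); total 3. Next closest is /h/ at distance 4.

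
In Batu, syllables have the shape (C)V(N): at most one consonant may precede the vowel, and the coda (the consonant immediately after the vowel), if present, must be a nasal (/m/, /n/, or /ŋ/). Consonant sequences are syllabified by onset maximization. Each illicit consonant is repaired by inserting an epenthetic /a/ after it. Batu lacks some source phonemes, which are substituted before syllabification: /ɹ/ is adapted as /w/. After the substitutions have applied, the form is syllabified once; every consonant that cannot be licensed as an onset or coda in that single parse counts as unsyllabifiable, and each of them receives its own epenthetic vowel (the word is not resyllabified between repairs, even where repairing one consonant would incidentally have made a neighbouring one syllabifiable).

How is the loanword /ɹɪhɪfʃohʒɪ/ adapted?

wɪhɪfaʃohaʒɪ

Substitution: /ɹ/ → /w/, giving /wɪhɪfʃohʒɪ/.
Under (C)V(N), the unsyllabifiable consonants are /f/, /h/ (only a nasal (/m/, /n/, or /ŋ/) is licensed in coda position; onsets are limited to one consonant).
Each unlicensed consonant becomes the onset of a new syllable: /f/ → /fa/, /h/ → /ha/.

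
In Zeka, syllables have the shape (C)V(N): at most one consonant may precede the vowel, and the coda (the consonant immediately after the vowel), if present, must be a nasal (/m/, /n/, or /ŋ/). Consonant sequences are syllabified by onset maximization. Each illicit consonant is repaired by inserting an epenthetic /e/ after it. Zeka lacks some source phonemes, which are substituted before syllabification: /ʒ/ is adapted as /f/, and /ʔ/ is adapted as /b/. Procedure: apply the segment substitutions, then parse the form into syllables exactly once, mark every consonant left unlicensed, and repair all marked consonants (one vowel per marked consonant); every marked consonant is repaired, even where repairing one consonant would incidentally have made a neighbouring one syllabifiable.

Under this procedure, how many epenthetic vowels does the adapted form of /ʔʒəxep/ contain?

2

After substitution the input is /bfəxep/.
The unsyllabifiable consonants are /b/, /p/; each receives one epenthetic vowel.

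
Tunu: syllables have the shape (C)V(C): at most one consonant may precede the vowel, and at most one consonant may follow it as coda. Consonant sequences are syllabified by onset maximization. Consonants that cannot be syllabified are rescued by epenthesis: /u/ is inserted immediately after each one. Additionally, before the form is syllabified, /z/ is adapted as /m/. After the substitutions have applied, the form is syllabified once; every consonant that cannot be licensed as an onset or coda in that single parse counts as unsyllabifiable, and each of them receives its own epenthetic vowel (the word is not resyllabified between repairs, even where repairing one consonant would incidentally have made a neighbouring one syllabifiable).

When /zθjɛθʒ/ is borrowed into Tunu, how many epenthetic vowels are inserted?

After substitution the input is /mθjɛθʒ/.
The unsyllabifiable consonants are /m/, /θ/, /ʒ/; each receives one epenthetic vowel.

3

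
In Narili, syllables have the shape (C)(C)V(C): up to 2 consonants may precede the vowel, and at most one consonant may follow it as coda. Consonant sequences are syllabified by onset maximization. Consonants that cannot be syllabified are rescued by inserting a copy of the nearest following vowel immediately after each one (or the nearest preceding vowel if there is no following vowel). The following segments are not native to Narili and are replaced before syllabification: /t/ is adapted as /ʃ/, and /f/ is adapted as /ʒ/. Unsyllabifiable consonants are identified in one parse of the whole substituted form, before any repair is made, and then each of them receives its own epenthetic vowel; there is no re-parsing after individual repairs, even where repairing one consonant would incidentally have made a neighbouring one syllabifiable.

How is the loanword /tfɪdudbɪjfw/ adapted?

ʃʒɪdudbɪjʒɪwɪ

Substitution: /t/ → /ʃ/, /f/ → /ʒ/, giving /ʃʒɪdudbɪjʒw/.
The consonants /ʒ/, /w/ cannot be parsed into a legal (C)(C)V(C) syllable (at most one coda consonant is licensed; onsets may contain at most 2 consonants).
Each unlicensed consonant becomes the onset of a new syllable: /ʒ/ → /ʒɪ/, /w/ → /wɪ/.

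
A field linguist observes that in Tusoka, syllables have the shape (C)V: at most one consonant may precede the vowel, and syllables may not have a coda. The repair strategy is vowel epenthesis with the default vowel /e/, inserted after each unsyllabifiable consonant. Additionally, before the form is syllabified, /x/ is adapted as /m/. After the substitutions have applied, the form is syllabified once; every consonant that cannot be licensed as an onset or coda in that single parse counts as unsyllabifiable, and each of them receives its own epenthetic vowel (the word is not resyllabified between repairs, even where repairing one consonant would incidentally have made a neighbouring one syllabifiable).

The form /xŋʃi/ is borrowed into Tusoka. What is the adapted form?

meŋeʃi

Substitution: /x/ → /m/, giving /mŋʃi/.
The consonants /m/, /ŋ/ cannot be parsed into a legal (C)V syllable (no codas are permitted; onsets are limited to one consonant).
Each unlicensed consonant becomes the onset of a new syllable: /m/ → /me/, /ŋ/ → /ŋe/.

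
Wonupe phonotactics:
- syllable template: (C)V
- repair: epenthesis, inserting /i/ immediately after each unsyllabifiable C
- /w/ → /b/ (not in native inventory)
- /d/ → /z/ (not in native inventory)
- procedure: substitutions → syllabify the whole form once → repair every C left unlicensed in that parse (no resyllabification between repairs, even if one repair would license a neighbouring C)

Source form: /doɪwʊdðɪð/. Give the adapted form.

zoɪbʊziðɪði

Substitution: /d/ → /z/, /w/ → /b/, giving /zoɪbʊzðɪð/.
The consonants /z/, /ð/ cannot be parsed into a legal (C)V syllable (no codas are permitted; onsets are limited to one consonant).
Inserting the epenthetic vowel yields /z/ → /zi/, /ð/ → /ði/.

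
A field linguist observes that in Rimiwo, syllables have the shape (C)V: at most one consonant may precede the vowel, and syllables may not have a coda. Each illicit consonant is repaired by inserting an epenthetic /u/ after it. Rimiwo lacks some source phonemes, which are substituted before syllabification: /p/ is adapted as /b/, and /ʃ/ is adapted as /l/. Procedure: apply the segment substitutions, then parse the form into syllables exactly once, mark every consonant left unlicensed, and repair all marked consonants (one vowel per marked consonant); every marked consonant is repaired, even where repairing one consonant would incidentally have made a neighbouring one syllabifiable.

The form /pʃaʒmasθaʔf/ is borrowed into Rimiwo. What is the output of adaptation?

bulaʒumasuθaʔufu

Substitution: /p/ → /b/, /ʃ/ → /l/, giving /blaʒmasθaʔf/.
Under (C)V, the unsyllabifiable consonants are /b/, /ʒ/, /s/, /ʔ/, /f/ (no codas are permitted; onsets are limited to one consonant).
Each unlicensed consonant becomes the onset of a new syllable: /b/ → /bu/, /ʒ/ → /ʒu/, /s/ → /su/, /ʔ/ → /ʔu/, /f/ → /fu/.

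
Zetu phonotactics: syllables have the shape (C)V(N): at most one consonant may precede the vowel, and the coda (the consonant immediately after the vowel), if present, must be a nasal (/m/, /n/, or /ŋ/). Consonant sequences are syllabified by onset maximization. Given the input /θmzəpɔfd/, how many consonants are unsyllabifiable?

The consonants /θ/, /m/, /f/, /d/ cannot be parsed into a legal (C)V(N) syllable (only a nasal (/m/, /n/, or /ŋ/) is licensed in coda position; onsets are limited to one consonant).

4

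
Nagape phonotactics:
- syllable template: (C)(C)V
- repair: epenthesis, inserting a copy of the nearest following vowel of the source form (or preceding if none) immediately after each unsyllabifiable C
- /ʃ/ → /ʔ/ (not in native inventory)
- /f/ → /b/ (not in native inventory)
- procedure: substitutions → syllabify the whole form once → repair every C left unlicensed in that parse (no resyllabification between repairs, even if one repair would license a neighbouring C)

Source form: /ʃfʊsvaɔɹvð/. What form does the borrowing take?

Substitution: /ʃ/ → /ʔ/, /f/ → /b/, giving /ʔbʊsvaɔɹvð/.
Under (C)(C)V, the unsyllabifiable consonants are /ɹ/, /v/, /ð/ (no codas are permitted; onsets may contain at most 2 consonants).
Epenthesis after each stranded consonant: /ɹ/ → /ɹɔ/, /v/ → /vɔ/, /ð/ → /ðɔ/.

ʔbʊsvaɔɹɔvɔðɔ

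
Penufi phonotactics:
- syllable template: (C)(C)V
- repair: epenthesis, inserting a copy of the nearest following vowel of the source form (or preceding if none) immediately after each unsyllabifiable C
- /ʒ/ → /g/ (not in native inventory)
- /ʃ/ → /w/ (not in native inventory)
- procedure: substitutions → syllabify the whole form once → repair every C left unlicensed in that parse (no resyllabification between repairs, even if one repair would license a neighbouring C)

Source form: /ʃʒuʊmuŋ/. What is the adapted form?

wguʊmuŋu

Substitution: /ʃ/ → /w/, /ʒ/ → /g/, giving /wguʊmuŋ/.
Under (C)(C)V, the unsyllabifiable consonants are /ŋ/ (no codas are permitted; onsets may contain at most 2 consonants).
Inserting the epenthetic vowel yields /ŋ/ → /ŋu/.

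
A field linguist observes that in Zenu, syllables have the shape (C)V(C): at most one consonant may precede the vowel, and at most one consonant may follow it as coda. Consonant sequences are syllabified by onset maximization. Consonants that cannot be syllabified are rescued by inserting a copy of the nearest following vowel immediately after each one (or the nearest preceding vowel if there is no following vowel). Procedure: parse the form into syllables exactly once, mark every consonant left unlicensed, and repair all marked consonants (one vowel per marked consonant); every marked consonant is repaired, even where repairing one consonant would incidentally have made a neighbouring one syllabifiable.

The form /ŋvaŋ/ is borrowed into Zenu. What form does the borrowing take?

ŋavaŋ

Syllabifying with onset maximization leaves /ŋ/ stranded (at most one coda consonant is licensed; onsets are limited to one consonant).
Inserting the epenthetic vowel yields /ŋ/ → /ŋa/.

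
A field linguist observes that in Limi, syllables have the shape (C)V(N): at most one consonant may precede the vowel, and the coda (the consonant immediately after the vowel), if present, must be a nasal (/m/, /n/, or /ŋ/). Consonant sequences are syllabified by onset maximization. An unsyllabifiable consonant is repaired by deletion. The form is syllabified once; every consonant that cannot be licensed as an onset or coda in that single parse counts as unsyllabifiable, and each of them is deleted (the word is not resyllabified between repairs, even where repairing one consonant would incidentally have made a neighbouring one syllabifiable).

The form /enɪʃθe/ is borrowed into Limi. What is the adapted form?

The consonants /ʃ/ cannot be parsed into a legal (C)V(N) syllable (only a nasal (/m/, /n/, or /ŋ/) is licensed in coda position; onsets are limited to one consonant).
Each unlicensed consonant is deleted: /ʃ/.

enɪθe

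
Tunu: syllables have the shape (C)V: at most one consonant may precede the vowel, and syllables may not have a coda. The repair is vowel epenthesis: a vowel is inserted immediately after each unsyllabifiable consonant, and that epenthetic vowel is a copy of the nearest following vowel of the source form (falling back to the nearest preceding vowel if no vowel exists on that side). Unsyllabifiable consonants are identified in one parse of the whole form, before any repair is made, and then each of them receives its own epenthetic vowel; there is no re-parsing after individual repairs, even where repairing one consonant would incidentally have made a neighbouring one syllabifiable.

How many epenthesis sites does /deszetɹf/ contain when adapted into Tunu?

The unsyllabifiable consonants are /s/, /t/, /ɹ/, /f/; each receives one epenthetic vowel.

4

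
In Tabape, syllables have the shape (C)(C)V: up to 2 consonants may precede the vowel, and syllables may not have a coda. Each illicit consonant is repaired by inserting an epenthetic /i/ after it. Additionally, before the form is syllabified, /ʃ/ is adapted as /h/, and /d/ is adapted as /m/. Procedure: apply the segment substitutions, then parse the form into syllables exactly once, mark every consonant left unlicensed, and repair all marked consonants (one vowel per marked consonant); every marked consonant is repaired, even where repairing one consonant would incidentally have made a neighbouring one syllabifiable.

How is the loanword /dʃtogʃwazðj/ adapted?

Substitution: /d/ → /m/, /ʃ/ → /h/, giving /mhtoghwazðj/.
The consonants /m/, /g/, /z/, /ð/, /j/ cannot be parsed into a legal (C)(C)V syllable (no codas are permitted; onsets may contain at most 2 consonants).
Inserting the epenthetic vowel yields /m/ → /mi/, /g/ → /gi/, /z/ → /zi/, /ð/ → /ði/, /j/ → /ji/.

mihtogihwaziðiji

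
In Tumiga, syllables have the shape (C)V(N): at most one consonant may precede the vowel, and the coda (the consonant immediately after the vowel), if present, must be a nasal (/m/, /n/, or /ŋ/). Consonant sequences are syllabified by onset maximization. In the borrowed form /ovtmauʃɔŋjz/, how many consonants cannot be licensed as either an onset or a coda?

4

Syllabifying with onset maximization leaves /v/, /t/, /j/, /z/ stranded (only a nasal (/m/, /n/, or /ŋ/) is licensed in coda position; onsets are limited to one consonant).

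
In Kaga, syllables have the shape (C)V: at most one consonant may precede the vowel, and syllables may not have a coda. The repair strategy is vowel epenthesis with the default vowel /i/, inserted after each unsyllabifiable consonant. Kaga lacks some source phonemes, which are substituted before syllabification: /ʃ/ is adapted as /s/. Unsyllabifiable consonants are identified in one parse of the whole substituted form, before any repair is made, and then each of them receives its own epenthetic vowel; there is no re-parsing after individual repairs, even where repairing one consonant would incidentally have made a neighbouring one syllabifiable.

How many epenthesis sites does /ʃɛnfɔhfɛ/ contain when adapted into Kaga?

2

After substitution the input is /sɛnfɔhfɛ/.
The unsyllabifiable consonants are /n/, /h/; each receives one epenthetic vowel.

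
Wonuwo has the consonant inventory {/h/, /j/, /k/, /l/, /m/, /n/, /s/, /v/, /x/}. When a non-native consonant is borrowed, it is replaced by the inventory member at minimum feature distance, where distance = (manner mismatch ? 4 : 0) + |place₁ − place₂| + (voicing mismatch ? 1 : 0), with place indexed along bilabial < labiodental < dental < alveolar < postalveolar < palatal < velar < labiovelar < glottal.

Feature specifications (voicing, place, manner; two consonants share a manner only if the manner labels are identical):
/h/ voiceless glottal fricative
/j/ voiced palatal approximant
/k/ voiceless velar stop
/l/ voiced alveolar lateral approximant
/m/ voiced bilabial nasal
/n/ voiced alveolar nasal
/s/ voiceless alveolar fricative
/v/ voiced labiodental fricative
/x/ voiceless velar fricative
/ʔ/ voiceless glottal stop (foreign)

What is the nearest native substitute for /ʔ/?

/k/ is closest: same manner (stop), place distance 2 (glottal→velar), same voicing; total 2. Next closest is /h/ at distance 4.

k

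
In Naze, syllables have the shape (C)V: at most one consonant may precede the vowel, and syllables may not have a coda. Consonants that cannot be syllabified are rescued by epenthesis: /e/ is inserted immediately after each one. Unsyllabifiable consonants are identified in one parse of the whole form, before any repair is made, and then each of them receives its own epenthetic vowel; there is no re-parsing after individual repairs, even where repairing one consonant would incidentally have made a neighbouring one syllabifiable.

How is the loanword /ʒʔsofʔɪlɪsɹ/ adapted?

ʒeʔesofeʔɪlɪseɹe

Under (C)V, the unsyllabifiable consonants are /ʒ/, /ʔ/, /f/, /s/, /ɹ/ (no codas are permitted; onsets are limited to one consonant).
Inserting the epenthetic vowel yields /ʒ/ → /ʒe/, /ʔ/ → /ʔe/, /f/ → /fe/, /s/ → /se/, /ɹ/ → /ɹe/.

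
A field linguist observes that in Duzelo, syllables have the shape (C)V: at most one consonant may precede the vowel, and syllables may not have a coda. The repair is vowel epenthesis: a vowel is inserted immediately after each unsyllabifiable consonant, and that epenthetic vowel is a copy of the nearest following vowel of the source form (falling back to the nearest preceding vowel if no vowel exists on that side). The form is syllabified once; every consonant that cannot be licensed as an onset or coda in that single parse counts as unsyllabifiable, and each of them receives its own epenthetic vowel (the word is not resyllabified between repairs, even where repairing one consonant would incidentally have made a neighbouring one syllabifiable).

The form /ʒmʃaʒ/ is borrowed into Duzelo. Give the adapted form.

ʒamaʃaʒa

Syllabifying with onset maximization leaves /ʒ/, /m/, /ʒ/ stranded (no codas are permitted; onsets are limited to one consonant).
Each unlicensed consonant becomes the onset of a new syllable: /ʒ/ → /ʒa/, /m/ → /ma/, /ʒ/ → /ʒa/.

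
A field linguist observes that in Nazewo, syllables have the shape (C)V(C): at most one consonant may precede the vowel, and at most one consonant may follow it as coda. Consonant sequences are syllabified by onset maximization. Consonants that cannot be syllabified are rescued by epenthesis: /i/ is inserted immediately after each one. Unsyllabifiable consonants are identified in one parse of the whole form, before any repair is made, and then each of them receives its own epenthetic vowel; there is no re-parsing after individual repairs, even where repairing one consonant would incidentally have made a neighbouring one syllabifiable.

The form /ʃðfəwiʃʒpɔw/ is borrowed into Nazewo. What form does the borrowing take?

ʃiðifəwiʃʒipɔw

Syllabifying with onset maximization leaves /ʃ/, /ð/, /ʒ/ stranded (at most one coda consonant is licensed; onsets are limited to one consonant).
Epenthesis after each stranded consonant: /ʃ/ → /ʃi/, /ð/ → /ði/, /ʒ/ → /ʒi/.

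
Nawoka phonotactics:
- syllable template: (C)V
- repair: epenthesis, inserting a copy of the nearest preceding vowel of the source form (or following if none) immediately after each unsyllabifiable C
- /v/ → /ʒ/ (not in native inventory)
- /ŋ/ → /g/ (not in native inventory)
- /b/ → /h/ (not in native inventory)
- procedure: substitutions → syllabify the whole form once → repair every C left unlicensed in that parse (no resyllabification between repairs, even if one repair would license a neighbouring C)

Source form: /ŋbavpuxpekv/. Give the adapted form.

gahaʒapuxupekeʒe

Substitution: /ŋ/ → /g/, /b/ → /h/, /v/ → /ʒ/, giving /ghaʒpuxpekʒ/.
The consonants /g/, /ʒ/, /x/, /k/, /ʒ/ cannot be parsed into a legal (C)V syllable (no codas are permitted; onsets are limited to one consonant).
Inserting the epenthetic vowel yields /g/ → /ga/, /ʒ/ → /ʒa/, /x/ → /xu/, /k/ → /ke/, /ʒ/ → /ʒe/.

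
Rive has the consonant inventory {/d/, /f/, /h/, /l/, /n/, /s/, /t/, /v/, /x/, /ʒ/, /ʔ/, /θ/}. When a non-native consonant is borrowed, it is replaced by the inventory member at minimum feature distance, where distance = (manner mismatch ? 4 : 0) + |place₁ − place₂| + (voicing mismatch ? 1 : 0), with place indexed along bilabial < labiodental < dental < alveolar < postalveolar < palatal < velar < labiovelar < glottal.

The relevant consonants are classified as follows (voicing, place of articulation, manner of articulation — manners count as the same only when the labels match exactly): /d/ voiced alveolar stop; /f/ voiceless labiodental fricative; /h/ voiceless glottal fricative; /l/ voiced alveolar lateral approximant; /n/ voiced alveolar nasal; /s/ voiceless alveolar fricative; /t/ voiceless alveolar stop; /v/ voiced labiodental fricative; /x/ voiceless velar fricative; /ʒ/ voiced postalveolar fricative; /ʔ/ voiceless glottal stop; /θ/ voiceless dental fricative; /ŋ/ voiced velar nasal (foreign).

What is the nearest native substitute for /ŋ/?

/n/ is closest: same manner (nasal), place distance 3 (velar→alveolar), same voicing; total 3. Next closest is /x/ at distance 5.

n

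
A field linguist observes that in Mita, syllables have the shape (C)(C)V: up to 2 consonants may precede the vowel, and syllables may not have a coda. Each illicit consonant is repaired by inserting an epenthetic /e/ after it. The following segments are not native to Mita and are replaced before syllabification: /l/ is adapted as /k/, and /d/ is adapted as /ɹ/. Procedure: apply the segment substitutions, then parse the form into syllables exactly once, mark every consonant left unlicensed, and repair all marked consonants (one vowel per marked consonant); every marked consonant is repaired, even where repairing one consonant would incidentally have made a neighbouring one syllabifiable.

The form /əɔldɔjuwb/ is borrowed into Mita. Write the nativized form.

Substitution: /l/ → /k/, /d/ → /ɹ/, giving /əɔkɹɔjuwb/.
Syllabifying with onset maximization leaves /w/, /b/ stranded (no codas are permitted; onsets may contain at most 2 consonants).
Each unlicensed consonant becomes the onset of a new syllable: /w/ → /we/, /b/ → /be/.

əɔkɹɔjuwebe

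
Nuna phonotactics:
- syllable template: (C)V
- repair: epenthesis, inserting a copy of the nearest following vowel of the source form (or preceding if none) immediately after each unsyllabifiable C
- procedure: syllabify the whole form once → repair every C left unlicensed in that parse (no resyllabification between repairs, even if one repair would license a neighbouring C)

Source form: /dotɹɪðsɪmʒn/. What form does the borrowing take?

The consonants /t/, /ð/, /m/, /ʒ/, /n/ cannot be parsed into a legal (C)V syllable (no codas are permitted; onsets are limited to one consonant).
Inserting the epenthetic vowel yields /t/ → /tɪ/, /ð/ → /ðɪ/, /m/ → /mɪ/, /ʒ/ → /ʒɪ/, /n/ → /nɪ/.

dotɪɹɪðɪsɪmɪʒɪnɪ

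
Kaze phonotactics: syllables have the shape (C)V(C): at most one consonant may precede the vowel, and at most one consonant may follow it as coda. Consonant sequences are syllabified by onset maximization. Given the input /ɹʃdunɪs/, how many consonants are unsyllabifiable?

2

The consonants /ɹ/, /ʃ/ cannot be parsed into a legal (C)V(C) syllable (at most one coda consonant is licensed; onsets are limited to one consonant).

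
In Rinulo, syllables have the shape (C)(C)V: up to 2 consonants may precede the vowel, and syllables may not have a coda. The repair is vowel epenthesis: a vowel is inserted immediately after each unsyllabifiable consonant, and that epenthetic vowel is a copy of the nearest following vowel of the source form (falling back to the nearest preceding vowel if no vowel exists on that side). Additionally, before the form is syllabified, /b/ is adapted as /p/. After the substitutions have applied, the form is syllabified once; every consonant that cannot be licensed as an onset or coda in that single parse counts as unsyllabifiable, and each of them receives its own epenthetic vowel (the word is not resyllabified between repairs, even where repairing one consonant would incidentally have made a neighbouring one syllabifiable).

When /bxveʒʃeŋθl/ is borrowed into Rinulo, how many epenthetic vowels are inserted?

4

After substitution the input is /pxveʒʃeŋθl/.
The unsyllabifiable consonants are /p/, /ŋ/, /θ/, /l/; each receives one epenthetic vowel.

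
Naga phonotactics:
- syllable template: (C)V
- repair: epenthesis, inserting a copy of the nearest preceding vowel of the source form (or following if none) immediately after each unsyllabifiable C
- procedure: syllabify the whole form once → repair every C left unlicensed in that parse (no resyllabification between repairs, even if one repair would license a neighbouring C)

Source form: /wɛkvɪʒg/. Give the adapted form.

Syllabifying with onset maximization leaves /k/, /ʒ/, /g/ stranded (no codas are permitted; onsets are limited to one consonant).
Epenthesis after each stranded consonant: /k/ → /kɛ/, /ʒ/ → /ʒɪ/, /g/ → /gɪ/.

wɛkɛvɪʒɪgɪ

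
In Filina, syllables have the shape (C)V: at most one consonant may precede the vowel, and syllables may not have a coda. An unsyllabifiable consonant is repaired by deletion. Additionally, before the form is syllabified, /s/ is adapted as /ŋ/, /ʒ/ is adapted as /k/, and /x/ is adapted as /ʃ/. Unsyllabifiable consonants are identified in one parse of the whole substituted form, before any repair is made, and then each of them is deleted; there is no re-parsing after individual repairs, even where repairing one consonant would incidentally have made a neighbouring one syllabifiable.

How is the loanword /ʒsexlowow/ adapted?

Substitution: /ʒ/ → /k/, /s/ → /ŋ/, /x/ → /ʃ/, giving /kŋeʃlowow/.
The consonants /k/, /ʃ/, /w/ cannot be parsed into a legal (C)V syllable (no codas are permitted; onsets are limited to one consonant).
Deleting the stranded consonants removes /k/, /ʃ/, /w/.

ŋelowo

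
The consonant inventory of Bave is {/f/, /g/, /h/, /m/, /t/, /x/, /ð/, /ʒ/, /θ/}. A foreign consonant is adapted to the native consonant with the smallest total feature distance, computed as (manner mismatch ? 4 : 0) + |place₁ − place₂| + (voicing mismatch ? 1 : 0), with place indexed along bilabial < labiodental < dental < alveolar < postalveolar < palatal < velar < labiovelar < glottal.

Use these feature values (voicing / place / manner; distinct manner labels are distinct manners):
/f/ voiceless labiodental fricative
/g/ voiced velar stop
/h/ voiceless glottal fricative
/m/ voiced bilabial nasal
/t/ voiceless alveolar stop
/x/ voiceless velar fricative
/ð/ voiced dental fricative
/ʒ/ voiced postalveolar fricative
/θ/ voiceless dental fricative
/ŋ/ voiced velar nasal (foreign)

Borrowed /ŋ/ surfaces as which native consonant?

/g/ is closest: manner differs (nasal→stop, +4), place distance 0 (velar→velar), same voicing; total 4. Next closest is /x/ at distance 5.

g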